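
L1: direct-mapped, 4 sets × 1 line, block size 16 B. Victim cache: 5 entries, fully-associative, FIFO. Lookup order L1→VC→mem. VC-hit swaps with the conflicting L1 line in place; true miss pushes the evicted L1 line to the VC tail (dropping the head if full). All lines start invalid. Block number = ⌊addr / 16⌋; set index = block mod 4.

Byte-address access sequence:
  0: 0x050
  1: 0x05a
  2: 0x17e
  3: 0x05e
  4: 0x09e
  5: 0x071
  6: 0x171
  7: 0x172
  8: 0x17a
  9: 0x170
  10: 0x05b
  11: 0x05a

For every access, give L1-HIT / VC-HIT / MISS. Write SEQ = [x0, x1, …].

0: 0x50 (blk 5, set 1) → MISS  vc=[]
1: 0x5a (blk 5, set 1) → L1-HIT  vc=[]
2: 0x17e (blk 23, set 3) → MISS  vc=[]
3: 0x5e (blk 5, set 1) → L1-HIT  vc=[]
4: 0x9e (blk 9, set 1) → MISS  vc=[5]
5: 0x71 (blk 7, set 3) → MISS  vc=[5, 23]
6: 0x171 (blk 23, set 3) → VC-HIT  vc=[5, 7]
7: 0x172 (blk 23, set 3) → L1-HIT  vc=[5, 7]
8: 0x17a (blk 23, set 3) → L1-HIT  vc=[5, 7]
9: 0x170 (blk 23, set 3) → L1-HIT  vc=[5, 7]
10: 0x5b (blk 5, set 1) → VC-HIT  vc=[9, 7]
11: 0x5a (blk 5, set 1) → L1-HIT  vc=[9, 7]

SEQ = [MISS, L1-HIT, MISS, L1-HIT, MISS, MISS, VC-HIT, L1-HIT, L1-HIT, L1-HIT, VC-HIT, L1-HIT]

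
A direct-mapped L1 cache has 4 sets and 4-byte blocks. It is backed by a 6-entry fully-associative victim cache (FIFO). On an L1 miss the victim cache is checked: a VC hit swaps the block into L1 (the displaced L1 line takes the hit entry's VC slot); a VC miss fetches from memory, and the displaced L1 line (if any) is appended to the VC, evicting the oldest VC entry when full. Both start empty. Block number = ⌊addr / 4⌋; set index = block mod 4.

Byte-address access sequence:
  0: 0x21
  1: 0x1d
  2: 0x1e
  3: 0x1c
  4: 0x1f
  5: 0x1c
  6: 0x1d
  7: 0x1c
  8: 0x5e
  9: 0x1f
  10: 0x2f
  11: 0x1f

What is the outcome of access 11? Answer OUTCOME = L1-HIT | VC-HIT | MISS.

OUTCOME = VC-HIT

#0 0x21→b8/s0 MISS; vc=[]
#1 0x1d→b7/s3 MISS; vc=[]
#2 0x1e→b7/s3 L1-HIT; vc=[]
#3 0x1c→b7/s3 L1-HIT; vc=[]
#4 0x1f→b7/s3 L1-HIT; vc=[]
#5 0x1c→b7/s3 L1-HIT; vc=[]
#6 0x1d→b7/s3 L1-HIT; vc=[]
#7 0x1c→b7/s3 L1-HIT; vc=[]
#8 0x5e→b23/s3 MISS; vc=[7]
#9 0x1f→b7/s3 VC-HIT; vc=[23]
#10 0x2f→b11/s3 MISS; vc=[23,7]
#11 0x1f→b7/s3 VC-HIT; vc=[23,11]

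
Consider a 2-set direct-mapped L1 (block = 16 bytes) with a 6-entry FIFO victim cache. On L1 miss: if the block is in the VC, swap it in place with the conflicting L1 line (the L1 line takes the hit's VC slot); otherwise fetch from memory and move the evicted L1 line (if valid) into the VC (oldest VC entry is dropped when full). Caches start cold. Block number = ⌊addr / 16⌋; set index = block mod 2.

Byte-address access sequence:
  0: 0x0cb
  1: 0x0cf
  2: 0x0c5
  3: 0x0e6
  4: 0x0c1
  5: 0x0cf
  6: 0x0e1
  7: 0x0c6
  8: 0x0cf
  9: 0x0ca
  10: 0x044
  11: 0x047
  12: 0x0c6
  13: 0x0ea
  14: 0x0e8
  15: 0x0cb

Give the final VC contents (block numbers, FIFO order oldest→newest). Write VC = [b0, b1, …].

#0 0xcb→b12/s0 MISS; vc=[]
#1 0xcf→b12/s0 L1-HIT; vc=[]
#2 0xc5→b12/s0 L1-HIT; vc=[]
#3 0xe6→b14/s0 MISS; vc=[12]
#4 0xc1→b12/s0 VC-HIT; vc=[14]
#5 0xcf→b12/s0 L1-HIT; vc=[14]
#6 0xe1→b14/s0 VC-HIT; vc=[12]
#7 0xc6→b12/s0 VC-HIT; vc=[14]
#8 0xcf→b12/s0 L1-HIT; vc=[14]
#9 0xca→b12/s0 L1-HIT; vc=[14]
#10 0x44→b4/s0 MISS; vc=[14,12]
#11 0x47→b4/s0 L1-HIT; vc=[14,12]
#12 0xc6→b12/s0 VC-HIT; vc=[14,4]
#13 0xea→b14/s0 VC-HIT; vc=[12,4]
#14 0xe8→b14/s0 L1-HIT; vc=[12,4]
#15 0xcb→b12/s0 VC-HIT; vc=[14,4]

VC = [14, 4]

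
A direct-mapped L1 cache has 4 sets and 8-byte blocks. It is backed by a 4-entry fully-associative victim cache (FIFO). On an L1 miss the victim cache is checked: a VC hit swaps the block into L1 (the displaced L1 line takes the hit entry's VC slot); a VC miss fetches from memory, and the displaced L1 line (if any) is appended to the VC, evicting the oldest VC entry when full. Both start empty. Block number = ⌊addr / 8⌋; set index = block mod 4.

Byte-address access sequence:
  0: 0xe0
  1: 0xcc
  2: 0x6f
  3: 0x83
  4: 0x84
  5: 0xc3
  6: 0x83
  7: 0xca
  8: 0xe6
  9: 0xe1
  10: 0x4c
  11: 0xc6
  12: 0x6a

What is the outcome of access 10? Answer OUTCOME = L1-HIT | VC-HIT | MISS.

OUTCOME = MISS

  [0] addr=0xe0 blk=28 s=0: MISS | VC []
  [1] addr=0xcc blk=25 s=1: MISS | VC []
  [2] addr=0x6f blk=13 s=1: MISS | VC [25]
  [3] addr=0x83 blk=16 s=0: MISS | VC [25, 28]
  [4] addr=0x84 blk=16 s=0: L1-HIT | VC [25, 28]
  [5] addr=0xc3 blk=24 s=0: MISS | VC [25, 28, 16]
  [6] addr=0x83 blk=16 s=0: VC-HIT | VC [25, 28, 24]
  [7] addr=0xca blk=25 s=1: VC-HIT | VC [13, 28, 24]
  [8] addr=0xe6 blk=28 s=0: VC-HIT | VC [13, 16, 24]
  [9] addr=0xe1 blk=28 s=0: L1-HIT | VC [13, 16, 24]
  [10] addr=0x4c blk=9 s=1: MISS | VC [13, 16, 24, 25]
  [11] addr=0xc6 blk=24 s=0: VC-HIT | VC [13, 16, 28, 25]
  [12] addr=0x6a blk=13 s=1: VC-HIT | VC [9, 16, 28, 25]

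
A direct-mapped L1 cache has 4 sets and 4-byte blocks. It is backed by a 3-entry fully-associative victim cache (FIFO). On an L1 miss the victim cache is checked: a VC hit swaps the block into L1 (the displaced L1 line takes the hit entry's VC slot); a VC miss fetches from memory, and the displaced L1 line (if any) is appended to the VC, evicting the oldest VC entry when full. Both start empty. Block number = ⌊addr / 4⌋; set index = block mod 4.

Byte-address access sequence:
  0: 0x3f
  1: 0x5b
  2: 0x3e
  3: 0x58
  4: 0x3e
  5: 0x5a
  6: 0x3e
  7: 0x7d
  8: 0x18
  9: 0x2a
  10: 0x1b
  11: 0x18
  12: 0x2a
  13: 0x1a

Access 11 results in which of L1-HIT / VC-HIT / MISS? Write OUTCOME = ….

#0 0x3f→b15/s3 MISS; vc=[]
#1 0x5b→b22/s2 MISS; vc=[]
#2 0x3e→b15/s3 L1-HIT; vc=[]
#3 0x58→b22/s2 L1-HIT; vc=[]
#4 0x3e→b15/s3 L1-HIT; vc=[]
#5 0x5a→b22/s2 L1-HIT; vc=[]
#6 0x3e→b15/s3 L1-HIT; vc=[]
#7 0x7d→b31/s3 MISS; vc=[15]
#8 0x18→b6/s2 MISS; vc=[15,22]
#9 0x2a→b10/s2 MISS; vc=[15,22,6]
#10 0x1b→b6/s2 VC-HIT; vc=[15,22,10]
#11 0x18→b6/s2 L1-HIT; vc=[15,22,10]
#12 0x2a→b10/s2 VC-HIT; vc=[15,22,6]
#13 0x1a→b6/s2 VC-HIT; vc=[15,22,10]

OUTCOME = L1-HIT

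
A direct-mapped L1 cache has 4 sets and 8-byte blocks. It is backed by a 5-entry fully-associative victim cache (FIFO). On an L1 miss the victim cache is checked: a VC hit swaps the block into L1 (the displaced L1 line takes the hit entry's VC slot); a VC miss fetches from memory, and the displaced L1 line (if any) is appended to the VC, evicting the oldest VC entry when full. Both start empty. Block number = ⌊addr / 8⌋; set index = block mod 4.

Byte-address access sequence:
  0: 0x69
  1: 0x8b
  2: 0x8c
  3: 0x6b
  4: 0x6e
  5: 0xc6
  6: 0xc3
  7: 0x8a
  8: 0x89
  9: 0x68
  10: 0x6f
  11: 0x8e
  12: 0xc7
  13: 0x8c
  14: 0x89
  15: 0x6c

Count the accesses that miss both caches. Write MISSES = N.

0: 0x69 (blk 13, set 1) → MISS  vc=[]
1: 0x8b (blk 17, set 1) → MISS  vc=[13]
2: 0x8c (blk 17, set 1) → L1-HIT  vc=[13]
3: 0x6b (blk 13, set 1) → VC-HIT  vc=[17]
4: 0x6e (blk 13, set 1) → L1-HIT  vc=[17]
5: 0xc6 (blk 24, set 0) → MISS  vc=[17]
6: 0xc3 (blk 24, set 0) → L1-HIT  vc=[17]
7: 0x8a (blk 17, set 1) → VC-HIT  vc=[13]
8: 0x89 (blk 17, set 1) → L1-HIT  vc=[13]
9: 0x68 (blk 13, set 1) → VC-HIT  vc=[17]
10: 0x6f (blk 13, set 1) → L1-HIT  vc=[17]
11: 0x8e (blk 17, set 1) → VC-HIT  vc=[13]
12: 0xc7 (blk 24, set 0) → L1-HIT  vc=[13]
13: 0x8c (blk 17, set 1) → L1-HIT  vc=[13]
14: 0x89 (blk 17, set 1) → L1-HIT  vc=[13]
15: 0x6c (blk 13, set 1) → VC-HIT  vc=[17]

MISSES = 3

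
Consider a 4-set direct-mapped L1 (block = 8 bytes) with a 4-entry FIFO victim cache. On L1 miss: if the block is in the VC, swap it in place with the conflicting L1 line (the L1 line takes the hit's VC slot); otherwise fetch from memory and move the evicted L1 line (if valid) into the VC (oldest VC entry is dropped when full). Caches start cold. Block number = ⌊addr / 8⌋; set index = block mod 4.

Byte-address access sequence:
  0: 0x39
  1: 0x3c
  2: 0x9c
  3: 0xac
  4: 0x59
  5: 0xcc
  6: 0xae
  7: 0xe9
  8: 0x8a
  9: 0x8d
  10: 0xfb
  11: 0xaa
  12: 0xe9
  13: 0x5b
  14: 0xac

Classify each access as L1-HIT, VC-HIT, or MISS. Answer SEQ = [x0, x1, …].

0: 0x39 (blk 7, set 3) → MISS  vc=[]
1: 0x3c (blk 7, set 3) → L1-HIT  vc=[]
2: 0x9c (blk 19, set 3) → MISS  vc=[7]
3: 0xac (blk 21, set 1) → MISS  vc=[7]
4: 0x59 (blk 11, set 3) → MISS  vc=[7, 19]
5: 0xcc (blk 25, set 1) → MISS  vc=[7, 19, 21]
6: 0xae (blk 21, set 1) → VC-HIT  vc=[7, 19, 25]
7: 0xe9 (blk 29, set 1) → MISS  vc=[7, 19, 25, 21]
8: 0x8a (blk 17, set 1) → MISS  vc=[19, 25, 21, 29]
9: 0x8d (blk 17, set 1) → L1-HIT  vc=[19, 25, 21, 29]
10: 0xfb (blk 31, set 3) → MISS  vc=[25, 21, 29, 11]
11: 0xaa (blk 21, set 1) → VC-HIT  vc=[25, 17, 29, 11]
12: 0xe9 (blk 29, set 1) → VC-HIT  vc=[25, 17, 21, 11]
13: 0x5b (blk 11, set 3) → VC-HIT  vc=[25, 17, 21, 31]
14: 0xac (blk 21, set 1) → VC-HIT  vc=[25, 17, 29, 31]

SEQ = [MISS, L1-HIT, MISS, MISS, MISS, MISS, VC-HIT, MISS, MISS, L1-HIT, MISS, VC-HIT, VC-HIT, VC-HIT, VC-HIT]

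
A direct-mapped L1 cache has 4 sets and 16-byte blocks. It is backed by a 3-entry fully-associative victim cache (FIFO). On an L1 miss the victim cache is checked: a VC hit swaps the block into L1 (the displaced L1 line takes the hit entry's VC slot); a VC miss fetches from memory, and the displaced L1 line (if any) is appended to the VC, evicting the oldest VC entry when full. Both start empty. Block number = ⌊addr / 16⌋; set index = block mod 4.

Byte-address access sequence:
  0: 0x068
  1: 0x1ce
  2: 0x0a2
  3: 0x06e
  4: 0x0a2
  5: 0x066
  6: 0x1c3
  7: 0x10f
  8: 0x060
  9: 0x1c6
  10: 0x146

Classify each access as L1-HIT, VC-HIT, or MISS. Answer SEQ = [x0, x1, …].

SEQ = [MISS, MISS, MISS, VC-HIT, VC-HIT, VC-HIT, L1-HIT, MISS, L1-HIT, VC-HIT, MISS]

0: 0x68 (blk 6, set 2) → MISS  vc=[]
1: 0x1ce (blk 28, set 0) → MISS  vc=[]
2: 0xa2 (blk 10, set 2) → MISS  vc=[6]
3: 0x6e (blk 6, set 2) → VC-HIT  vc=[10]
4: 0xa2 (blk 10, set 2) → VC-HIT  vc=[6]
5: 0x66 (blk 6, set 2) → VC-HIT  vc=[10]
6: 0x1c3 (blk 28, set 0) → L1-HIT  vc=[10]
7: 0x10f (blk 16, set 0) → MISS  vc=[10, 28]
8: 0x60 (blk 6, set 2) → L1-HIT  vc=[10, 28]
9: 0x1c6 (blk 28, set 0) → VC-HIT  vc=[10, 16]
10: 0x146 (blk 20, set 0) → MISS  vc=[10, 16, 28]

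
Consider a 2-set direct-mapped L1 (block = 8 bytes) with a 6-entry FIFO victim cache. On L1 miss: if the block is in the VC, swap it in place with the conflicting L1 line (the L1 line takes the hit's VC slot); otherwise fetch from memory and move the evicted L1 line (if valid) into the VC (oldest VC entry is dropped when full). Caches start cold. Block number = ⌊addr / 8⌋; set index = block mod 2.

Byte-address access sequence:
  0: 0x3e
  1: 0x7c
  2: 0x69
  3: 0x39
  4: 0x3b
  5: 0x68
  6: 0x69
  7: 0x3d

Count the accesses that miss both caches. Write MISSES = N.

MISSES = 3

  [0] addr=0x3e blk=7 s=1: MISS | VC []
  [1] addr=0x7c blk=15 s=1: MISS | VC [7]
  [2] addr=0x69 blk=13 s=1: MISS | VC [7, 15]
  [3] addr=0x39 blk=7 s=1: VC-HIT | VC [13, 15]
  [4] addr=0x3b blk=7 s=1: L1-HIT | VC [13, 15]
  [5] addr=0x68 blk=13 s=1: VC-HIT | VC [7, 15]
  [6] addr=0x69 blk=13 s=1: L1-HIT | VC [7, 15]
  [7] addr=0x3d blk=7 s=1: VC-HIT | VC [13, 15]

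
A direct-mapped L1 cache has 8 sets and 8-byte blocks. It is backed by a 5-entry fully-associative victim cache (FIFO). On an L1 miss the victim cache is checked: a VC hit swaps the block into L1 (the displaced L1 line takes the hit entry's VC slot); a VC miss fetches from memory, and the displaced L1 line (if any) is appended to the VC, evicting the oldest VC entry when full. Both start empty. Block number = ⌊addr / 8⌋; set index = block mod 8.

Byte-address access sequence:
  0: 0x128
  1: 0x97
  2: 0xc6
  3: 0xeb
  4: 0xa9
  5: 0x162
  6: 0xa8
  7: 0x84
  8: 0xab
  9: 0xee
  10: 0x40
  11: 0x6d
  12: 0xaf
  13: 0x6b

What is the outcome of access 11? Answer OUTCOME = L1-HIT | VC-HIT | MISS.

  [0] addr=0x128 blk=37 s=5: MISS | VC []
  [1] addr=0x97 blk=18 s=2: MISS | VC []
  [2] addr=0xc6 blk=24 s=0: MISS | VC []
  [3] addr=0xeb blk=29 s=5: MISS | VC [37]
  [4] addr=0xa9 blk=21 s=5: MISS | VC [37, 29]
  [5] addr=0x162 blk=44 s=4: MISS | VC [37, 29]
  [6] addr=0xa8 blk=21 s=5: L1-HIT | VC [37, 29]
  [7] addr=0x84 blk=16 s=0: MISS | VC [37, 29, 24]
  [8] addr=0xab blk=21 s=5: L1-HIT | VC [37, 29, 24]
  [9] addr=0xee blk=29 s=5: VC-HIT | VC [37, 21, 24]
  [10] addr=0x40 blk=8 s=0: MISS | VC [37, 21, 24, 16]
  [11] addr=0x6d blk=13 s=5: MISS | VC [37, 21, 24, 16, 29]
  [12] addr=0xaf blk=21 s=5: VC-HIT | VC [37, 13, 24, 16, 29]
  [13] addr=0x6b blk=13 s=5: VC-HIT | VC [37, 21, 24, 16, 29]

OUTCOME = MISS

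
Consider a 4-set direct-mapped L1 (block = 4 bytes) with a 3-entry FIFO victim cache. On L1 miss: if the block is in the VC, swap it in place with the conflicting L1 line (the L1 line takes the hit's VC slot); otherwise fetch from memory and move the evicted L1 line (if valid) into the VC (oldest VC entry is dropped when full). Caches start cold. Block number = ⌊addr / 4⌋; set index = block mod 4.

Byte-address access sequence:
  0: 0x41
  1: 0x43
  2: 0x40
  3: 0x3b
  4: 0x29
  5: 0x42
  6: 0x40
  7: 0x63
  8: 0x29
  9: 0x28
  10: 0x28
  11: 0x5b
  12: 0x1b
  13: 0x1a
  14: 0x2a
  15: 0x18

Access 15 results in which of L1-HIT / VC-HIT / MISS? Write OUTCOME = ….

0: 0x41 (blk 16, set 0) → MISS  vc=[]
1: 0x43 (blk 16, set 0) → L1-HIT  vc=[]
2: 0x40 (blk 16, set 0) → L1-HIT  vc=[]
3: 0x3b (blk 14, set 2) → MISS  vc=[]
4: 0x29 (blk 10, set 2) → MISS  vc=[14]
5: 0x42 (blk 16, set 0) → L1-HIT  vc=[14]
6: 0x40 (blk 16, set 0) → L1-HIT  vc=[14]
7: 0x63 (blk 24, set 0) → MISS  vc=[14, 16]
8: 0x29 (blk 10, set 2) → L1-HIT  vc=[14, 16]
9: 0x28 (blk 10, set 2) → L1-HIT  vc=[14, 16]
10: 0x28 (blk 10, set 2) → L1-HIT  vc=[14, 16]
11: 0x5b (blk 22, set 2) → MISS  vc=[14, 16, 10]
12: 0x1b (blk 6, set 2) → MISS  vc=[16, 10, 22]
13: 0x1a (blk 6, set 2) → L1-HIT  vc=[16, 10, 22]
14: 0x2a (blk 10, set 2) → VC-HIT  vc=[16, 6, 22]
15: 0x18 (blk 6, set 2) → VC-HIT  vc=[16, 10, 22]

OUTCOME = VC-HIT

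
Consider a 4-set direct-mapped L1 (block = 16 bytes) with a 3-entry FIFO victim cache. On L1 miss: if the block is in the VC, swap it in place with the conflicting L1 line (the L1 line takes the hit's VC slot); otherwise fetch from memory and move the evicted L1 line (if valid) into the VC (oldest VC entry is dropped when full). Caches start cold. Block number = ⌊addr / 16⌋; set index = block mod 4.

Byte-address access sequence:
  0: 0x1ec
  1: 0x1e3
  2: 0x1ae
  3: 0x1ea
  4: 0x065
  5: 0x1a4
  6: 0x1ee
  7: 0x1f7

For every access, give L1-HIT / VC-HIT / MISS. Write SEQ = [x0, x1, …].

0: 0x1ec (blk 30, set 2) → MISS  vc=[]
1: 0x1e3 (blk 30, set 2) → L1-HIT  vc=[]
2: 0x1ae (blk 26, set 2) → MISS  vc=[30]
3: 0x1ea (blk 30, set 2) → VC-HIT  vc=[26]
4: 0x65 (blk 6, set 2) → MISS  vc=[26, 30]
5: 0x1a4 (blk 26, set 2) → VC-HIT  vc=[6, 30]
6: 0x1ee (blk 30, set 2) → VC-HIT  vc=[6, 26]
7: 0x1f7 (blk 31, set 3) → MISS  vc=[6, 26]

SEQ = [MISS, L1-HIT, MISS, VC-HIT, MISS, VC-HIT, VC-HIT, MISS]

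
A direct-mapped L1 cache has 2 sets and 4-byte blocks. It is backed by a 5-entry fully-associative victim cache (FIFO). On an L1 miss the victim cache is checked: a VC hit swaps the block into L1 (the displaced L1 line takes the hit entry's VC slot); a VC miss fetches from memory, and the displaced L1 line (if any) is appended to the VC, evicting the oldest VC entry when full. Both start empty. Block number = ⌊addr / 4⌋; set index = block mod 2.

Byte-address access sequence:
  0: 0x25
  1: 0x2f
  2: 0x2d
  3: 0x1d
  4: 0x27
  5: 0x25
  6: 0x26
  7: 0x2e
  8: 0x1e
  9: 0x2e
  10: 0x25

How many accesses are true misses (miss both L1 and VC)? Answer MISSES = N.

MISSES = 3

#0 0x25→b9/s1 MISS; vc=[]
#1 0x2f→b11/s1 MISS; vc=[9]
#2 0x2d→b11/s1 L1-HIT; vc=[9]
#3 0x1d→b7/s1 MISS; vc=[9,11]
#4 0x27→b9/s1 VC-HIT; vc=[7,11]
#5 0x25→b9/s1 L1-HIT; vc=[7,11]
#6 0x26→b9/s1 L1-HIT; vc=[7,11]
#7 0x2e→b11/s1 VC-HIT; vc=[7,9]
#8 0x1e→b7/s1 VC-HIT; vc=[11,9]
#9 0x2e→b11/s1 VC-HIT; vc=[7,9]
#10 0x25→b9/s1 VC-HIT; vc=[7,11]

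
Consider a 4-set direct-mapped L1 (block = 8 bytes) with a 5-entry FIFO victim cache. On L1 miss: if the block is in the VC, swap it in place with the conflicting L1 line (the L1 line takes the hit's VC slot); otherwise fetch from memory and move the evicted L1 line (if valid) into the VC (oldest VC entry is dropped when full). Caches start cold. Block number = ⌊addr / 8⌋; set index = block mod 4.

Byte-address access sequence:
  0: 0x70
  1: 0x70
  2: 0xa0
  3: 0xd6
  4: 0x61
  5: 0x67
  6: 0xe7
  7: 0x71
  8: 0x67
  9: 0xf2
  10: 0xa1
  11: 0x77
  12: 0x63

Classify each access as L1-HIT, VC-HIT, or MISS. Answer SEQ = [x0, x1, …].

0: 0x70 (blk 14, set 2) → MISS  vc=[]
1: 0x70 (blk 14, set 2) → L1-HIT  vc=[]
2: 0xa0 (blk 20, set 0) → MISS  vc=[]
3: 0xd6 (blk 26, set 2) → MISS  vc=[14]
4: 0x61 (blk 12, set 0) → MISS  vc=[14, 20]
5: 0x67 (blk 12, set 0) → L1-HIT  vc=[14, 20]
6: 0xe7 (blk 28, set 0) → MISS  vc=[14, 20, 12]
7: 0x71 (blk 14, set 2) → VC-HIT  vc=[26, 20, 12]
8: 0x67 (blk 12, set 0) → VC-HIT  vc=[26, 20, 28]
9: 0xf2 (blk 30, set 2) → MISS  vc=[26, 20, 28, 14]
10: 0xa1 (blk 20, set 0) → VC-HIT  vc=[26, 12, 28, 14]
11: 0x77 (blk 14, set 2) → VC-HIT  vc=[26, 12, 28, 30]
12: 0x63 (blk 12, set 0) → VC-HIT  vc=[26, 20, 28, 30]

SEQ = [MISS, L1-HIT, MISS, MISS, MISS, L1-HIT, MISS, VC-HIT, VC-HIT, MISS, VC-HIT, VC-HIT, VC-HIT]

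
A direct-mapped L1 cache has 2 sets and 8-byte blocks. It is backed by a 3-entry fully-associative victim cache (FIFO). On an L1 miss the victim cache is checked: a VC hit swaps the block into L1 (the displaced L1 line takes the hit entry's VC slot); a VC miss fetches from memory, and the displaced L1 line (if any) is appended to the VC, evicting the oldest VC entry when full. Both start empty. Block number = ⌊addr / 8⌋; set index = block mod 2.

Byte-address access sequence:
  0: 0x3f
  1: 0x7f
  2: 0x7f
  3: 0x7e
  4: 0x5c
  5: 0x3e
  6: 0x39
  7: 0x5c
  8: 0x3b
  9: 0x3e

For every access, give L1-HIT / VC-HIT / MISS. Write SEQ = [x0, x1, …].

  [0] addr=0x3f blk=7 s=1: MISS | VC []
  [1] addr=0x7f blk=15 s=1: MISS | VC [7]
  [2] addr=0x7f blk=15 s=1: L1-HIT | VC [7]
  [3] addr=0x7e blk=15 s=1: L1-HIT | VC [7]
  [4] addr=0x5c blk=11 s=1: MISS | VC [7, 15]
  [5] addr=0x3e blk=7 s=1: VC-HIT | VC [11, 15]
  [6] addr=0x39 blk=7 s=1: L1-HIT | VC [11, 15]
  [7] addr=0x5c blk=11 s=1: VC-HIT | VC [7, 15]
  [8] addr=0x3b blk=7 s=1: VC-HIT | VC [11, 15]
  [9] addr=0x3e blk=7 s=1: L1-HIT | VC [11, 15]

SEQ = [MISS, MISS, L1-HIT, L1-HIT, MISS, VC-HIT, L1-HIT, VC-HIT, VC-HIT, L1-HIT]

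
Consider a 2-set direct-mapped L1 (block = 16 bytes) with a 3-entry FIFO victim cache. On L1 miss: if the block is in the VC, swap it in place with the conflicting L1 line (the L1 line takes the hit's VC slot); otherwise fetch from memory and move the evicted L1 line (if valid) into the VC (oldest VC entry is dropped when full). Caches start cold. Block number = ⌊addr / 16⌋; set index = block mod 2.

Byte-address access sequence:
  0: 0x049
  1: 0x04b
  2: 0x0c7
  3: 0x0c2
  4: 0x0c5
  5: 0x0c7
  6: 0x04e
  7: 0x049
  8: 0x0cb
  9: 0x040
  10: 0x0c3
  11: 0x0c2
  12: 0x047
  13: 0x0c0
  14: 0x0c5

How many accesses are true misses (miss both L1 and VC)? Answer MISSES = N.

MISSES = 2

0: 0x49 (blk 4, set 0) → MISS  vc=[]
1: 0x4b (blk 4, set 0) → L1-HIT  vc=[]
2: 0xc7 (blk 12, set 0) → MISS  vc=[4]
3: 0xc2 (blk 12, set 0) → L1-HIT  vc=[4]
4: 0xc5 (blk 12, set 0) → L1-HIT  vc=[4]
5: 0xc7 (blk 12, set 0) → L1-HIT  vc=[4]
6: 0x4e (blk 4, set 0) → VC-HIT  vc=[12]
7: 0x49 (blk 4, set 0) → L1-HIT  vc=[12]
8: 0xcb (blk 12, set 0) → VC-HIT  vc=[4]
9: 0x40 (blk 4, set 0) → VC-HIT  vc=[12]
10: 0xc3 (blk 12, set 0) → VC-HIT  vc=[4]
11: 0xc2 (blk 12, set 0) → L1-HIT  vc=[4]
12: 0x47 (blk 4, set 0) → VC-HIT  vc=[12]
13: 0xc0 (blk 12, set 0) → VC-HIT  vc=[4]
14: 0xc5 (blk 12, set 0) → L1-HIT  vc=[4]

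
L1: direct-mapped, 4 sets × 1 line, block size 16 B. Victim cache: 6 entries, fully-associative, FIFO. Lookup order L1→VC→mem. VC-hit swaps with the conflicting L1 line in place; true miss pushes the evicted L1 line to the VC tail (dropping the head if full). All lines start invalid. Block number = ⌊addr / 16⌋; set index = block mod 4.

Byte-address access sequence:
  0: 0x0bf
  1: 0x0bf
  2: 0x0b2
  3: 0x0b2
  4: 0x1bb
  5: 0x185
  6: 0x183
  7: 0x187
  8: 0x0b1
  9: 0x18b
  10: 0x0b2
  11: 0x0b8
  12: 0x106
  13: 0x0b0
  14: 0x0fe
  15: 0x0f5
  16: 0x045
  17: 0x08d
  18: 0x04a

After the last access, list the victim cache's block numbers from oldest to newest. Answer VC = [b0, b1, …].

VC = [27, 24, 11, 16, 8]

  [0] addr=0xbf blk=11 s=3: MISS | VC []
  [1] addr=0xbf blk=11 s=3: L1-HIT | VC []
  [2] addr=0xb2 blk=11 s=3: L1-HIT | VC []
  [3] addr=0xb2 blk=11 s=3: L1-HIT | VC []
  [4] addr=0x1bb blk=27 s=3: MISS | VC [11]
  [5] addr=0x185 blk=24 s=0: MISS | VC [11]
  [6] addr=0x183 blk=24 s=0: L1-HIT | VC [11]
  [7] addr=0x187 blk=24 s=0: L1-HIT | VC [11]
  [8] addr=0xb1 blk=11 s=3: VC-HIT | VC [27]
  [9] addr=0x18b blk=24 s=0: L1-HIT | VC [27]
  [10] addr=0xb2 blk=11 s=3: L1-HIT | VC [27]
  [11] addr=0xb8 blk=11 s=3: L1-HIT | VC [27]
  [12] addr=0x106 blk=16 s=0: MISS | VC [27, 24]
  [13] addr=0xb0 blk=11 s=3: L1-HIT | VC [27, 24]
  [14] addr=0xfe blk=15 s=3: MISS | VC [27, 24, 11]
  [15] addr=0xf5 blk=15 s=3: L1-HIT | VC [27, 24, 11]
  [16] addr=0x45 blk=4 s=0: MISS | VC [27, 24, 11, 16]
  [17] addr=0x8d blk=8 s=0: MISS | VC [27, 24, 11, 16, 4]
  [18] addr=0x4a blk=4 s=0: VC-HIT | VC [27, 24, 11, 16, 8]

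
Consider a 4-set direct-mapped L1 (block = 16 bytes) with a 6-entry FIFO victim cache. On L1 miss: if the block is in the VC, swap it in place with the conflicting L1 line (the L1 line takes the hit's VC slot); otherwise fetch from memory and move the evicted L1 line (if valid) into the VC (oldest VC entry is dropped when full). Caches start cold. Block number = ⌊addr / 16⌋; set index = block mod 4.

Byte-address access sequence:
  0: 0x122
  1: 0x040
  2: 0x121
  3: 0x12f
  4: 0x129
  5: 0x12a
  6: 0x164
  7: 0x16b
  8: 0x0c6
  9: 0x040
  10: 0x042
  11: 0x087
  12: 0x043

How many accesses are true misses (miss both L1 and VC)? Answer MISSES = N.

MISSES = 5

0: 0x122 (blk 18, set 2) → MISS  vc=[]
1: 0x40 (blk 4, set 0) → MISS  vc=[]
2: 0x121 (blk 18, set 2) → L1-HIT  vc=[]
3: 0x12f (blk 18, set 2) → L1-HIT  vc=[]
4: 0x129 (blk 18, set 2) → L1-HIT  vc=[]
5: 0x12a (blk 18, set 2) → L1-HIT  vc=[]
6: 0x164 (blk 22, set 2) → MISS  vc=[18]
7: 0x16b (blk 22, set 2) → L1-HIT  vc=[18]
8: 0xc6 (blk 12, set 0) → MISS  vc=[18, 4]
9: 0x40 (blk 4, set 0) → VC-HIT  vc=[18, 12]
10: 0x42 (blk 4, set 0) → L1-HIT  vc=[18, 12]
11: 0x87 (blk 8, set 0) → MISS  vc=[18, 12, 4]
12: 0x43 (blk 4, set 0) → VC-HIT  vc=[18, 12, 8]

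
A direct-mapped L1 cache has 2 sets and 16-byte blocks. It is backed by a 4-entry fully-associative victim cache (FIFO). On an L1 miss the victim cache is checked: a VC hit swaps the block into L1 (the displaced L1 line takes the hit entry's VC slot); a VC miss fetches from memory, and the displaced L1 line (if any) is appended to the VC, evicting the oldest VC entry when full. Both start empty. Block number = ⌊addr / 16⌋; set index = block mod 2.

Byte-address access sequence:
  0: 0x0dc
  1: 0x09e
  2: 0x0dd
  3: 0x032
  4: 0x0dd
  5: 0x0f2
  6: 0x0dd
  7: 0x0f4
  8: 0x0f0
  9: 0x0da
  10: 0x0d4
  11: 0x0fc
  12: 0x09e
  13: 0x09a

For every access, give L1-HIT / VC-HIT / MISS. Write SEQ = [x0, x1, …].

SEQ = [MISS, MISS, VC-HIT, MISS, VC-HIT, MISS, VC-HIT, VC-HIT, L1-HIT, VC-HIT, L1-HIT, VC-HIT, VC-HIT, L1-HIT]

#0 0xdc→b13/s1 MISS; vc=[]
#1 0x9e→b9/s1 MISS; vc=[13]
#2 0xdd→b13/s1 VC-HIT; vc=[9]
#3 0x32→b3/s1 MISS; vc=[9,13]
#4 0xdd→b13/s1 VC-HIT; vc=[9,3]
#5 0xf2→b15/s1 MISS; vc=[9,3,13]
#6 0xdd→b13/s1 VC-HIT; vc=[9,3,15]
#7 0xf4→b15/s1 VC-HIT; vc=[9,3,13]
#8 0xf0→b15/s1 L1-HIT; vc=[9,3,13]
#9 0xda→b13/s1 VC-HIT; vc=[9,3,15]
#10 0xd4→b13/s1 L1-HIT; vc=[9,3,15]
#11 0xfc→b15/s1 VC-HIT; vc=[9,3,13]
#12 0x9e→b9/s1 VC-HIT; vc=[15,3,13]
#13 0x9a→b9/s1 L1-HIT; vc=[15,3,13]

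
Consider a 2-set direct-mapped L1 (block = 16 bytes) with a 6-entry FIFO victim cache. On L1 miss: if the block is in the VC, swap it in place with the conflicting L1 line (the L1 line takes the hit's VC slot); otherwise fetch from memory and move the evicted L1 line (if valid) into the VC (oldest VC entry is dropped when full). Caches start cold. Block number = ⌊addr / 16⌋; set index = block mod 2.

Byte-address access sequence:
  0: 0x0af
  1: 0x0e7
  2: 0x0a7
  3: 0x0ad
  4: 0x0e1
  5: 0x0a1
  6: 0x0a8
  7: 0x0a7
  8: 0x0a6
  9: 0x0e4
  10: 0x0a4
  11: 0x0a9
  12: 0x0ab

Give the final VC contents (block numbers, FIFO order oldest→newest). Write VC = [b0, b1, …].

0: 0xaf (blk 10, set 0) → MISS  vc=[]
1: 0xe7 (blk 14, set 0) → MISS  vc=[10]
2: 0xa7 (blk 10, set 0) → VC-HIT  vc=[14]
3: 0xad (blk 10, set 0) → L1-HIT  vc=[14]
4: 0xe1 (blk 14, set 0) → VC-HIT  vc=[10]
5: 0xa1 (blk 10, set 0) → VC-HIT  vc=[14]
6: 0xa8 (blk 10, set 0) → L1-HIT  vc=[14]
7: 0xa7 (blk 10, set 0) → L1-HIT  vc=[14]
8: 0xa6 (blk 10, set 0) → L1-HIT  vc=[14]
9: 0xe4 (blk 14, set 0) → VC-HIT  vc=[10]
10: 0xa4 (blk 10, set 0) → VC-HIT  vc=[14]
11: 0xa9 (blk 10, set 0) → L1-HIT  vc=[14]
12: 0xab (blk 10, set 0) → L1-HIT  vc=[14]

VC = [14]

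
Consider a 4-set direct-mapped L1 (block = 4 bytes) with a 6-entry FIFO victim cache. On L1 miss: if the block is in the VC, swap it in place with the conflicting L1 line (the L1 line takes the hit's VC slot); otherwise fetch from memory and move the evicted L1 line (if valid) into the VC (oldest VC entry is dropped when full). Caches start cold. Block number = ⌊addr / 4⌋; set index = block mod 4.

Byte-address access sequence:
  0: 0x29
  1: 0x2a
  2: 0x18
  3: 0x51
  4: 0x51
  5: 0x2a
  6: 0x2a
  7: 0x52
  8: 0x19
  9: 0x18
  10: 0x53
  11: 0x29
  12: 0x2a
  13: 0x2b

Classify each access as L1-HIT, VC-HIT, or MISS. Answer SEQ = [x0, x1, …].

SEQ = [MISS, L1-HIT, MISS, MISS, L1-HIT, VC-HIT, L1-HIT, L1-HIT, VC-HIT, L1-HIT, L1-HIT, VC-HIT, L1-HIT, L1-HIT]

#0 0x29→b10/s2 MISS; vc=[]
#1 0x2a→b10/s2 L1-HIT; vc=[]
#2 0x18→b6/s2 MISS; vc=[10]
#3 0x51→b20/s0 MISS; vc=[10]
#4 0x51→b20/s0 L1-HIT; vc=[10]
#5 0x2a→b10/s2 VC-HIT; vc=[6]
#6 0x2a→b10/s2 L1-HIT; vc=[6]
#7 0x52→b20/s0 L1-HIT; vc=[6]
#8 0x19→b6/s2 VC-HIT; vc=[10]
#9 0x18→b6/s2 L1-HIT; vc=[10]
#10 0x53→b20/s0 L1-HIT; vc=[10]
#11 0x29→b10/s2 VC-HIT; vc=[6]
#12 0x2a→b10/s2 L1-HIT; vc=[6]
#13 0x2b→b10/s2 L1-HIT; vc=[6]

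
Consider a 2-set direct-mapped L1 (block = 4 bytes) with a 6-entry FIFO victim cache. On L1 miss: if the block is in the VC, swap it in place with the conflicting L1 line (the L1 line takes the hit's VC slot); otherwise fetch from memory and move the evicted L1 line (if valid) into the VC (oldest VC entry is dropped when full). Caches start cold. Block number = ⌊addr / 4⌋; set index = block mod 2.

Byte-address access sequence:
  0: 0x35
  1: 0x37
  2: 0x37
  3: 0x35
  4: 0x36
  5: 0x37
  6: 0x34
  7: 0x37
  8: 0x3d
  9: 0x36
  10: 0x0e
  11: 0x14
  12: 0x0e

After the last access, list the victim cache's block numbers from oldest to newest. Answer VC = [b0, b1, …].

0: 0x35 (blk 13, set 1) → MISS  vc=[]
1: 0x37 (blk 13, set 1) → L1-HIT  vc=[]
2: 0x37 (blk 13, set 1) → L1-HIT  vc=[]
3: 0x35 (blk 13, set 1) → L1-HIT  vc=[]
4: 0x36 (blk 13, set 1) → L1-HIT  vc=[]
5: 0x37 (blk 13, set 1) → L1-HIT  vc=[]
6: 0x34 (blk 13, set 1) → L1-HIT  vc=[]
7: 0x37 (blk 13, set 1) → L1-HIT  vc=[]
8: 0x3d (blk 15, set 1) → MISS  vc=[13]
9: 0x36 (blk 13, set 1) → VC-HIT  vc=[15]
10: 0xe (blk 3, set 1) → MISS  vc=[15, 13]
11: 0x14 (blk 5, set 1) → MISS  vc=[15, 13, 3]
12: 0xe (blk 3, set 1) → VC-HIT  vc=[15, 13, 5]

VC = [15, 13, 5]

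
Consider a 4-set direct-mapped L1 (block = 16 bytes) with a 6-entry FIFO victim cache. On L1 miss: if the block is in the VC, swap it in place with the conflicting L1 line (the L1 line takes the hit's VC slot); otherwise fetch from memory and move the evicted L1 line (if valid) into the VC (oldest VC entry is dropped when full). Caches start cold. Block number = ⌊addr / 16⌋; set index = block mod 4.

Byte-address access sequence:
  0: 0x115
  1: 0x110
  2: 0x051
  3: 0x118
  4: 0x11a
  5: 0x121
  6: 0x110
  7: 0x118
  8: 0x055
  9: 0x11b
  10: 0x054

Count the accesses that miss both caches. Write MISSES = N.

MISSES = 3

#0 0x115→b17/s1 MISS; vc=[]
#1 0x110→b17/s1 L1-HIT; vc=[]
#2 0x51→b5/s1 MISS; vc=[17]
#3 0x118→b17/s1 VC-HIT; vc=[5]
#4 0x11a→b17/s1 L1-HIT; vc=[5]
#5 0x121→b18/s2 MISS; vc=[5]
#6 0x110→b17/s1 L1-HIT; vc=[5]
#7 0x118→b17/s1 L1-HIT; vc=[5]
#8 0x55→b5/s1 VC-HIT; vc=[17]
#9 0x11b→b17/s1 VC-HIT; vc=[5]
#10 0x54→b5/s1 VC-HIT; vc=[17]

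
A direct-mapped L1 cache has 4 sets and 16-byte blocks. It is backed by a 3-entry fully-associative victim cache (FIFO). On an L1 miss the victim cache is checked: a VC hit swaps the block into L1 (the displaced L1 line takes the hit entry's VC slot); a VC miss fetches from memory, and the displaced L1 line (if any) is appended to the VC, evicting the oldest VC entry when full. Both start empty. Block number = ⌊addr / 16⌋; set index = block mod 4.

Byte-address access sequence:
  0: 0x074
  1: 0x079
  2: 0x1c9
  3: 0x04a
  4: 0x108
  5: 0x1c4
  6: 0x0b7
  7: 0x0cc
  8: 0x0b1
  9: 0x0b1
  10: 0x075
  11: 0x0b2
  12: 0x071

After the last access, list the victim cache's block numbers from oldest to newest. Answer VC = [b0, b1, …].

#0 0x74→b7/s3 MISS; vc=[]
#1 0x79→b7/s3 L1-HIT; vc=[]
#2 0x1c9→b28/s0 MISS; vc=[]
#3 0x4a→b4/s0 MISS; vc=[28]
#4 0x108→b16/s0 MISS; vc=[28,4]
#5 0x1c4→b28/s0 VC-HIT; vc=[16,4]
#6 0xb7→b11/s3 MISS; vc=[16,4,7]
#7 0xcc→b12/s0 MISS; vc=[4,7,28]
#8 0xb1→b11/s3 L1-HIT; vc=[4,7,28]
#9 0xb1→b11/s3 L1-HIT; vc=[4,7,28]
#10 0x75→b7/s3 VC-HIT; vc=[4,11,28]
#11 0xb2→b11/s3 VC-HIT; vc=[4,7,28]
#12 0x71→b7/s3 VC-HIT; vc=[4,11,28]

VC = [4, 11, 28]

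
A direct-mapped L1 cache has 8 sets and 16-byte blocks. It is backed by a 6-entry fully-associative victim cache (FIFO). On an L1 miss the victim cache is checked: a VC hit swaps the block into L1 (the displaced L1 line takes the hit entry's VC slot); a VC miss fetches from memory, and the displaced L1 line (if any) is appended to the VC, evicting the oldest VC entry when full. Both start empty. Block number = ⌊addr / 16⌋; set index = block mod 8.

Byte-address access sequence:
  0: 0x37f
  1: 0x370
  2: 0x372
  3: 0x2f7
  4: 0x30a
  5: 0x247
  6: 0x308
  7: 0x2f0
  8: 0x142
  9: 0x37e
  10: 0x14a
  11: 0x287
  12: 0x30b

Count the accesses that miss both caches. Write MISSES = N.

MISSES = 6

  [0] addr=0x37f blk=55 s=7: MISS | VC []
  [1] addr=0x370 blk=55 s=7: L1-HIT | VC []
  [2] addr=0x372 blk=55 s=7: L1-HIT | VC []
  [3] addr=0x2f7 blk=47 s=7: MISS | VC [55]
  [4] addr=0x30a blk=48 s=0: MISS | VC [55]
  [5] addr=0x247 blk=36 s=4: MISS | VC [55]
  [6] addr=0x308 blk=48 s=0: L1-HIT | VC [55]
  [7] addr=0x2f0 blk=47 s=7: L1-HIT | VC [55]
  [8] addr=0x142 blk=20 s=4: MISS | VC [55, 36]
  [9] addr=0x37e blk=55 s=7: VC-HIT | VC [47, 36]
  [10] addr=0x14a blk=20 s=4: L1-HIT | VC [47, 36]
  [11] addr=0x287 blk=40 s=0: MISS | VC [47, 36, 48]
  [12] addr=0x30b blk=48 s=0: VC-HIT | VC [47, 36, 40]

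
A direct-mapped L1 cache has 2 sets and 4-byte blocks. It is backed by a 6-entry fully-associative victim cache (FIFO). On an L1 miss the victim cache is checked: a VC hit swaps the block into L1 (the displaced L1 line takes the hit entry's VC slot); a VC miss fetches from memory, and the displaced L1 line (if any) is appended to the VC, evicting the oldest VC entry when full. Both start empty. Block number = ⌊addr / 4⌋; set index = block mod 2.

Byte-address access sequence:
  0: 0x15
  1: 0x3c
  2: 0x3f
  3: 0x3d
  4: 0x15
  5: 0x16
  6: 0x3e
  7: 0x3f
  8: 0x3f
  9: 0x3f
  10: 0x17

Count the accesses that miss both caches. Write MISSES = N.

MISSES = 2

  [0] addr=0x15 blk=5 s=1: MISS | VC []
  [1] addr=0x3c blk=15 s=1: MISS | VC [5]
  [2] addr=0x3f blk=15 s=1: L1-HIT | VC [5]
  [3] addr=0x3d blk=15 s=1: L1-HIT | VC [5]
  [4] addr=0x15 blk=5 s=1: VC-HIT | VC [15]
  [5] addr=0x16 blk=5 s=1: L1-HIT | VC [15]
  [6] addr=0x3e blk=15 s=1: VC-HIT | VC [5]
  [7] addr=0x3f blk=15 s=1: L1-HIT | VC [5]
  [8] addr=0x3f blk=15 s=1: L1-HIT | VC [5]
  [9] addr=0x3f blk=15 s=1: L1-HIT | VC [5]
  [10] addr=0x17 blk=5 s=1: VC-HIT | VC [15]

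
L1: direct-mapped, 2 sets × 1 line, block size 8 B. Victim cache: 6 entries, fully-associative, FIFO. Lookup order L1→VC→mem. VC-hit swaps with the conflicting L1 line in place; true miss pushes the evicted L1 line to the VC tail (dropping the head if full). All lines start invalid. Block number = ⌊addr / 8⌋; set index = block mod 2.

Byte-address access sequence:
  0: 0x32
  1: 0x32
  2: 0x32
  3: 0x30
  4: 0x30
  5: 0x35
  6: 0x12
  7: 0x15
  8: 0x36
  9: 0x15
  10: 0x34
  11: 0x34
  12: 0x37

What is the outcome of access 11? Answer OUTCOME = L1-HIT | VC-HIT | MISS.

#0 0x32→b6/s0 MISS; vc=[]
#1 0x32→b6/s0 L1-HIT; vc=[]
#2 0x32→b6/s0 L1-HIT; vc=[]
#3 0x30→b6/s0 L1-HIT; vc=[]
#4 0x30→b6/s0 L1-HIT; vc=[]
#5 0x35→b6/s0 L1-HIT; vc=[]
#6 0x12→b2/s0 MISS; vc=[6]
#7 0x15→b2/s0 L1-HIT; vc=[6]
#8 0x36→b6/s0 VC-HIT; vc=[2]
#9 0x15→b2/s0 VC-HIT; vc=[6]
#10 0x34→b6/s0 VC-HIT; vc=[2]
#11 0x34→b6/s0 L1-HIT; vc=[2]
#12 0x37→b6/s0 L1-HIT; vc=[2]

OUTCOME = L1-HIT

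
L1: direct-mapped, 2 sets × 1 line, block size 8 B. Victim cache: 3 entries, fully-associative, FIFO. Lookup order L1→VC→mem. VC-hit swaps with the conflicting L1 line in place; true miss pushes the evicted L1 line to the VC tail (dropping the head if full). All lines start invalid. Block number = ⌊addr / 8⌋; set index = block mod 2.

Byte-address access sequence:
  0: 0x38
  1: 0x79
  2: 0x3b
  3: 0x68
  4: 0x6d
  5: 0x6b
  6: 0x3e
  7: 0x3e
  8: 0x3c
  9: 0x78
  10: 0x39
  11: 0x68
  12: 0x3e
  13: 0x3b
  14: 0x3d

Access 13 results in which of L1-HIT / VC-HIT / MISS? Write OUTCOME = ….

OUTCOME = L1-HIT

0: 0x38 (blk 7, set 1) → MISS  vc=[]
1: 0x79 (blk 15, set 1) → MISS  vc=[7]
2: 0x3b (blk 7, set 1) → VC-HIT  vc=[15]
3: 0x68 (blk 13, set 1) → MISS  vc=[15, 7]
4: 0x6d (blk 13, set 1) → L1-HIT  vc=[15, 7]
5: 0x6b (blk 13, set 1) → L1-HIT  vc=[15, 7]
6: 0x3e (blk 7, set 1) → VC-HIT  vc=[15, 13]
7: 0x3e (blk 7, set 1) → L1-HIT  vc=[15, 13]
8: 0x3c (blk 7, set 1) → L1-HIT  vc=[15, 13]
9: 0x78 (blk 15, set 1) → VC-HIT  vc=[7, 13]
10: 0x39 (blk 7, set 1) → VC-HIT  vc=[15, 13]
11: 0x68 (blk 13, set 1) → VC-HIT  vc=[15, 7]
12: 0x3e (blk 7, set 1) → VC-HIT  vc=[15, 13]
13: 0x3b (blk 7, set 1) → L1-HIT  vc=[15, 13]
14: 0x3d (blk 7, set 1) → L1-HIT  vc=[15, 13]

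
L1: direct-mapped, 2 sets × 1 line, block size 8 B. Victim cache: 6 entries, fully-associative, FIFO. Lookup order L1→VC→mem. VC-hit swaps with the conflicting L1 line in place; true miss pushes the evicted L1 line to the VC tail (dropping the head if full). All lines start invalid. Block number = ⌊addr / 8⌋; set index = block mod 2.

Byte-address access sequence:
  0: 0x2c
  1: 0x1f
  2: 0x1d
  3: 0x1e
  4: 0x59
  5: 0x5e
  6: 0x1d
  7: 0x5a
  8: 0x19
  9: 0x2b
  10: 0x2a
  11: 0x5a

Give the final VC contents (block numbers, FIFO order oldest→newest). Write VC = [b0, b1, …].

0: 0x2c (blk 5, set 1) → MISS  vc=[]
1: 0x1f (blk 3, set 1) → MISS  vc=[5]
2: 0x1d (blk 3, set 1) → L1-HIT  vc=[5]
3: 0x1e (blk 3, set 1) → L1-HIT  vc=[5]
4: 0x59 (blk 11, set 1) → MISS  vc=[5, 3]
5: 0x5e (blk 11, set 1) → L1-HIT  vc=[5, 3]
6: 0x1d (blk 3, set 1) → VC-HIT  vc=[5, 11]
7: 0x5a (blk 11, set 1) → VC-HIT  vc=[5, 3]
8: 0x19 (blk 3, set 1) → VC-HIT  vc=[5, 11]
9: 0x2b (blk 5, set 1) → VC-HIT  vc=[3, 11]
10: 0x2a (blk 5, set 1) → L1-HIT  vc=[3, 11]
11: 0x5a (blk 11, set 1) → VC-HIT  vc=[3, 5]

VC = [3, 5]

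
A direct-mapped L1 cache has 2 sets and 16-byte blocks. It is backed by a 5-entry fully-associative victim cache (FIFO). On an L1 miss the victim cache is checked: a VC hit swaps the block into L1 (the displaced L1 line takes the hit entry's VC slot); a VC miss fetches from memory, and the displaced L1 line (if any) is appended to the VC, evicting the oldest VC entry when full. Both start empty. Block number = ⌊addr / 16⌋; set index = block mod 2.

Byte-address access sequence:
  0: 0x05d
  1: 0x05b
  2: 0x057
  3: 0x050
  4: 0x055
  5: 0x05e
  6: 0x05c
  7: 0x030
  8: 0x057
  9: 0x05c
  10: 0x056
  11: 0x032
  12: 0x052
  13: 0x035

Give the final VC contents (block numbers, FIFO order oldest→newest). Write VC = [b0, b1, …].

#0 0x5d→b5/s1 MISS; vc=[]
#1 0x5b→b5/s1 L1-HIT; vc=[]
#2 0x57→b5/s1 L1-HIT; vc=[]
#3 0x50→b5/s1 L1-HIT; vc=[]
#4 0x55→b5/s1 L1-HIT; vc=[]
#5 0x5e→b5/s1 L1-HIT; vc=[]
#6 0x5c→b5/s1 L1-HIT; vc=[]
#7 0x30→b3/s1 MISS; vc=[5]
#8 0x57→b5/s1 VC-HIT; vc=[3]
#9 0x5c→b5/s1 L1-HIT; vc=[3]
#10 0x56→b5/s1 L1-HIT; vc=[3]
#11 0x32→b3/s1 VC-HIT; vc=[5]
#12 0x52→b5/s1 VC-HIT; vc=[3]
#13 0x35→b3/s1 VC-HIT; vc=[5]

VC = [5]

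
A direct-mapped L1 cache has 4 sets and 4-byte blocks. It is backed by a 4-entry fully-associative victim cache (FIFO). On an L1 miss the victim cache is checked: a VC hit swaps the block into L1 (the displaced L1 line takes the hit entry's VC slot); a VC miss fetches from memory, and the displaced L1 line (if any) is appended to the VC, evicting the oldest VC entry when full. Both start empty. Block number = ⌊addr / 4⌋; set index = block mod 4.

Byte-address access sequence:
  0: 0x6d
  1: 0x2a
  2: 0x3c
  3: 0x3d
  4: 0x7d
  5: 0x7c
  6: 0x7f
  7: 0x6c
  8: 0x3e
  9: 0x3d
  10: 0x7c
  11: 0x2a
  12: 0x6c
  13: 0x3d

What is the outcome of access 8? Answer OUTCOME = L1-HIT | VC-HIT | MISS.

0: 0x6d (blk 27, set 3) → MISS  vc=[]
1: 0x2a (blk 10, set 2) → MISS  vc=[]
2: 0x3c (blk 15, set 3) → MISS  vc=[27]
3: 0x3d (blk 15, set 3) → L1-HIT  vc=[27]
4: 0x7d (blk 31, set 3) → MISS  vc=[27, 15]
5: 0x7c (blk 31, set 3) → L1-HIT  vc=[27, 15]
6: 0x7f (blk 31, set 3) → L1-HIT  vc=[27, 15]
7: 0x6c (blk 27, set 3) → VC-HIT  vc=[31, 15]
8: 0x3e (blk 15, set 3) → VC-HIT  vc=[31, 27]
9: 0x3d (blk 15, set 3) → L1-HIT  vc=[31, 27]
10: 0x7c (blk 31, set 3) → VC-HIT  vc=[15, 27]
11: 0x2a (blk 10, set 2) → L1-HIT  vc=[15, 27]
12: 0x6c (blk 27, set 3) → VC-HIT  vc=[15, 31]
13: 0x3d (blk 15, set 3) → VC-HIT  vc=[27, 31]

OUTCOME = VC-HIT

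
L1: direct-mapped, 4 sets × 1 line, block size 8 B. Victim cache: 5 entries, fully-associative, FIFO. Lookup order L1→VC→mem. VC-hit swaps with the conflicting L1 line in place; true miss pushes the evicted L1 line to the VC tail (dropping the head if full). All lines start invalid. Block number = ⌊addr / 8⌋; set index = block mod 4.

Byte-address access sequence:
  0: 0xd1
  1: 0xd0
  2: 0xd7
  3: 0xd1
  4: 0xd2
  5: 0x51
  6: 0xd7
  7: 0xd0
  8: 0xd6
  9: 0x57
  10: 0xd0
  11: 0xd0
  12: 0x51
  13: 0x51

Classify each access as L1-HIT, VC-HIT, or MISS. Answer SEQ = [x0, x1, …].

0: 0xd1 (blk 26, set 2) → MISS  vc=[]
1: 0xd0 (blk 26, set 2) → L1-HIT  vc=[]
2: 0xd7 (blk 26, set 2) → L1-HIT  vc=[]
3: 0xd1 (blk 26, set 2) → L1-HIT  vc=[]
4: 0xd2 (blk 26, set 2) → L1-HIT  vc=[]
5: 0x51 (blk 10, set 2) → MISS  vc=[26]
6: 0xd7 (blk 26, set 2) → VC-HIT  vc=[10]
7: 0xd0 (blk 26, set 2) → L1-HIT  vc=[10]
8: 0xd6 (blk 26, set 2) → L1-HIT  vc=[10]
9: 0x57 (blk 10, set 2) → VC-HIT  vc=[26]
10: 0xd0 (blk 26, set 2) → VC-HIT  vc=[10]
11: 0xd0 (blk 26, set 2) → L1-HIT  vc=[10]
12: 0x51 (blk 10, set 2) → VC-HIT  vc=[26]
13: 0x51 (blk 10, set 2) → L1-HIT  vc=[26]

SEQ = [MISS, L1-HIT, L1-HIT, L1-HIT, L1-HIT, MISS, VC-HIT, L1-HIT, L1-HIT, VC-HIT, VC-HIT, L1-HIT, VC-HIT, L1-HIT]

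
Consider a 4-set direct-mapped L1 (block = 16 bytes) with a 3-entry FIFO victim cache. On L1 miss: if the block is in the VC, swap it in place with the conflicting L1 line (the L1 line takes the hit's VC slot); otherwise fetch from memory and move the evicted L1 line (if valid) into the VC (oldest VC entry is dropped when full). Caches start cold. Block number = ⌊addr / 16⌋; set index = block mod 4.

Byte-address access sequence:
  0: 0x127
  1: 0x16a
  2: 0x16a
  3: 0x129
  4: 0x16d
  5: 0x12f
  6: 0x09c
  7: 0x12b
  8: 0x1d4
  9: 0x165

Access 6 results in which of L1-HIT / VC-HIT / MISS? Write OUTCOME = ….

OUTCOME = MISS

0: 0x127 (blk 18, set 2) → MISS  vc=[]
1: 0x16a (blk 22, set 2) → MISS  vc=[18]
2: 0x16a (blk 22, set 2) → L1-HIT  vc=[18]
3: 0x129 (blk 18, set 2) → VC-HIT  vc=[22]
4: 0x16d (blk 22, set 2) → VC-HIT  vc=[18]
5: 0x12f (blk 18, set 2) → VC-HIT  vc=[22]
6: 0x9c (blk 9, set 1) → MISS  vc=[22]
7: 0x12b (blk 18, set 2) → L1-HIT  vc=[22]
8: 0x1d4 (blk 29, set 1) → MISS  vc=[22, 9]
9: 0x165 (blk 22, set 2) → VC-HIT  vc=[18, 9]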